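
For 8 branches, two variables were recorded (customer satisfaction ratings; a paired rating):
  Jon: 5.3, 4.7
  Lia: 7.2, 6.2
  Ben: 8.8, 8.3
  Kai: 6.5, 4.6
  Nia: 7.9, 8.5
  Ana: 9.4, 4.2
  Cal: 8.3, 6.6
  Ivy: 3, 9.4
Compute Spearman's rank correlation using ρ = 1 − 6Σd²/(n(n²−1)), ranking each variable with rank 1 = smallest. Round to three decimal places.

Ranks of variable 1: 2, 4, 7, 3, 5, 8, 6, 1
Ranks of variable 2: 3, 4, 6, 2, 7, 1, 5, 8
d = r₁ − r₂: -1, 0, 1, 1, -2, 7, 1, -7
d²: 1, 0, 1, 1, 4, 49, 1, 49; Σd² = 106
ρ = 1 − 6·106/(8·63) = 1 − 636/504 = -0.262

-0.262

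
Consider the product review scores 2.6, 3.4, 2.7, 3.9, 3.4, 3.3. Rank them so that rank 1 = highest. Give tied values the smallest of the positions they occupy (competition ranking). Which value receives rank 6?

2.6

Sorted (descending): 3.9, 3.4, 3.4, 3.3, 2.7, 2.6
The 2 values of 3.4 occupy positions 2–3 → each gets rank 2.
Rank 6 → value 2.6.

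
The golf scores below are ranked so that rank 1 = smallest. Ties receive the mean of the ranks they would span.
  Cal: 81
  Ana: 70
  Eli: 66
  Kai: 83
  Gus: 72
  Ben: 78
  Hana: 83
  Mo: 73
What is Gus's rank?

Sorted (ascending): 66, 70, 72, 73, 78, 81, 83, 83
The 2 values of 83 occupy positions 7–8 → average rank (7+8)/2 = 7.5.
Gus has value 72 → rank 3.

3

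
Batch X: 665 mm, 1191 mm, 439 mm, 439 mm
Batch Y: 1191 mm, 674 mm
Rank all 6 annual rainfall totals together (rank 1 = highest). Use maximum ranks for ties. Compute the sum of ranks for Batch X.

Sorted (descending): 1191, 1191, 674, 665, 439, 439
The 2 values of 1191 occupy positions 1–2 → each gets rank 2.
The 2 values of 439 occupy positions 5–6 → each gets rank 6.
Batch X values → pooled ranks: 665→4, 1191→2, 439→6, 439→6
Rank sum = 4 + 2 + 6 + 6 = 18

18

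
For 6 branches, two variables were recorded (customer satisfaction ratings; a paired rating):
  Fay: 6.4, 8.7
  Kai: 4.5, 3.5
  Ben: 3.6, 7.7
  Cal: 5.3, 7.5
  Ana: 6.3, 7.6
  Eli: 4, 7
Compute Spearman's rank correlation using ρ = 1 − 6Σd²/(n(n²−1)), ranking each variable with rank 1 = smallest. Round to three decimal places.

Ranks of variable 1: 6, 3, 1, 4, 5, 2
Ranks of variable 2: 6, 1, 5, 3, 4, 2
d = r₁ − r₂: 0, 2, -4, 1, 1, 0
d²: 0, 4, 16, 1, 1, 0; Σd² = 22
ρ = 1 − 6·22/(6·35) = 1 − 132/210 = 0.371

0.371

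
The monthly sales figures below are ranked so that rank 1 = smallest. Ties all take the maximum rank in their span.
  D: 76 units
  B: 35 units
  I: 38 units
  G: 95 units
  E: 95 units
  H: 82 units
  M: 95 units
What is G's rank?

Sorted (ascending): 35, 38, 76, 82, 95, 95, 95
The 3 values of 95 occupy positions 5–7 → each gets rank 7.
G has value 95 units → rank 7.

7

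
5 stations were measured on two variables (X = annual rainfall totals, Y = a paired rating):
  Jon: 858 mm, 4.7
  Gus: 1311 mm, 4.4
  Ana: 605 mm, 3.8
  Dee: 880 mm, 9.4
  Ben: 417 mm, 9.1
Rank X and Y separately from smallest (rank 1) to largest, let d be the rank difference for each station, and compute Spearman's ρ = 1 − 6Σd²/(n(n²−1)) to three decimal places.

Ranks of variable 1: 3, 5, 2, 4, 1
Ranks of variable 2: 3, 2, 1, 5, 4
d = r₁ − r₂: 0, 3, 1, -1, -3
d²: 0, 9, 1, 1, 9; Σd² = 20
ρ = 1 − 6·20/(5·24) = 1 − 120/120 = 0.000

0.000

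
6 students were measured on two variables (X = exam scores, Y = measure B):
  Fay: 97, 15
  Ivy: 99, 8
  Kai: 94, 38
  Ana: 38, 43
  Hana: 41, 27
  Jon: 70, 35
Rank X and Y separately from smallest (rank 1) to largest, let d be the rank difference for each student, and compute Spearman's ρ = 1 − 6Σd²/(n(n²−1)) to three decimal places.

-0.771

Ranks of variable 1: 5, 6, 4, 1, 2, 3
Ranks of variable 2: 2, 1, 5, 6, 3, 4
d = r₁ − r₂: 3, 5, -1, -5, -1, -1
d²: 9, 25, 1, 25, 1, 1; Σd² = 62
ρ = 1 − 6·62/(6·35) = 1 − 372/210 = -0.771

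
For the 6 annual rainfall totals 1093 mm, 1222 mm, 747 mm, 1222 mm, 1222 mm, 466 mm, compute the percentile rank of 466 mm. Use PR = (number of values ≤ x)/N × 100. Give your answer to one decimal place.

N = 6.
Strictly below 466: 0. Equal to 466: 1.
PR = 1/6 × 100 = 16.7

16.7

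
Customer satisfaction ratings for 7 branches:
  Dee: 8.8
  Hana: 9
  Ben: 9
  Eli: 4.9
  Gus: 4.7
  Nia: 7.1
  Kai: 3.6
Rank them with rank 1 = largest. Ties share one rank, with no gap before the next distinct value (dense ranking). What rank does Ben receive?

Sorted (descending): 9, 9, 8.8, 7.1, 4.9, 4.7, 3.6
The 2 values of 9 share dense rank 1.
Remaining distinct values take the next consecutive integers.
Ben has value 9 → rank 1.

1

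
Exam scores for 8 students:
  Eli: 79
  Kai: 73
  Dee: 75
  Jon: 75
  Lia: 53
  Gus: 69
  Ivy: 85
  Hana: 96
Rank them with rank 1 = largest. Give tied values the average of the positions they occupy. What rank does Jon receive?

4.5

Sorted (descending): 96, 85, 79, 75, 75, 73, 69, 53
The 2 values of 75 occupy positions 4–5 → average rank (4+5)/2 = 4.5.
Jon has value 75 → rank 4.5.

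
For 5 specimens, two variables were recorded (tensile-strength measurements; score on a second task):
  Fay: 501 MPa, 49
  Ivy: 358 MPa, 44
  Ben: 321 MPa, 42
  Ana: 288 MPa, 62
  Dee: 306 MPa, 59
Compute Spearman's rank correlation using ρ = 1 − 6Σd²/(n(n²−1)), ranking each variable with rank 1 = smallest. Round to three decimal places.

Ranks of variable 1: 5, 4, 3, 1, 2
Ranks of variable 2: 3, 2, 1, 5, 4
d = r₁ − r₂: 2, 2, 2, -4, -2
d²: 4, 4, 4, 16, 4; Σd² = 32
ρ = 1 − 6·32/(5·24) = 1 − 192/120 = -0.600

-0.600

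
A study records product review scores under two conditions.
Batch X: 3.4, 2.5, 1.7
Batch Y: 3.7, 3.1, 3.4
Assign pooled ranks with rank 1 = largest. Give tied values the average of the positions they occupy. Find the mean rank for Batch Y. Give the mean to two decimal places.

2.50

Sorted (descending): 3.7, 3.4, 3.4, 3.1, 2.5, 1.7
The 2 values of 3.4 occupy positions 2–3 → average rank (2+3)/2 = 2.5.
Batch Y values → pooled ranks: 3.7→1, 3.1→4, 3.4→2.5
Mean rank = (1 + 4 + 2.5) / 3 = 2.50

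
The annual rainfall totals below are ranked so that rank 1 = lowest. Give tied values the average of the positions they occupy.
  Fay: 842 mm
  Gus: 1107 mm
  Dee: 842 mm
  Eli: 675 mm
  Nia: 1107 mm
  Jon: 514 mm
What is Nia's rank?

5.5

Sorted (ascending): 514, 675, 842, 842, 1107, 1107
The 2 values of 842 occupy positions 3–4 → average rank (3+4)/2 = 3.5.
The 2 values of 1107 occupy positions 5–6 → average rank (5+6)/2 = 5.5.
Nia has value 1107 mm → rank 5.5.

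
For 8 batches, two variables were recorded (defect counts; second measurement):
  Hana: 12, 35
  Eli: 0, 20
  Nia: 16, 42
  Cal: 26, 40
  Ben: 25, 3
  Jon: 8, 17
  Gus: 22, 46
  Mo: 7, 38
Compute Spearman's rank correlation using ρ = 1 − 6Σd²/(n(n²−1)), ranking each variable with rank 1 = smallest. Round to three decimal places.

0.262

Ranks of variable 1: 4, 1, 5, 8, 7, 3, 6, 2
Ranks of variable 2: 4, 3, 7, 6, 1, 2, 8, 5
d = r₁ − r₂: 0, -2, -2, 2, 6, 1, -2, -3
d²: 0, 4, 4, 4, 36, 1, 4, 9; Σd² = 62
ρ = 1 − 6·62/(8·63) = 1 − 372/504 = 0.262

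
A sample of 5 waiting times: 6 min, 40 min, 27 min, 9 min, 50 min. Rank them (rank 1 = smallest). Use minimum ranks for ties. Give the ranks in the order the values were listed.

Sorted (ascending): 6, 9, 27, 40, 50
No ties — each value takes its position as its rank.

1, 4, 3, 2, 5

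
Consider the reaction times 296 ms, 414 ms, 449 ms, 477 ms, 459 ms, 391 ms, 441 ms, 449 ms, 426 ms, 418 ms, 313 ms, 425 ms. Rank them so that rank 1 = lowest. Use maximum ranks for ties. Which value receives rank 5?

418

Sorted (ascending): 296, 313, 391, 414, 418, 425, 426, 441, 449, 449, 459, 477
The 2 values of 449 occupy positions 9–10 → each gets rank 10.
Rank 5 → value 418.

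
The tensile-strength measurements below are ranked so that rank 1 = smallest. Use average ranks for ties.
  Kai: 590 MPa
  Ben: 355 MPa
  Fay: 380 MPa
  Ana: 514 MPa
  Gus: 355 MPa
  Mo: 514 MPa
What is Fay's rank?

3

Sorted (ascending): 355, 355, 380, 514, 514, 590
The 2 values of 355 occupy positions 1–2 → average rank (1+2)/2 = 1.5.
The 2 values of 514 occupy positions 4–5 → average rank (4+5)/2 = 4.5.
Fay has value 380 MPa → rank 3.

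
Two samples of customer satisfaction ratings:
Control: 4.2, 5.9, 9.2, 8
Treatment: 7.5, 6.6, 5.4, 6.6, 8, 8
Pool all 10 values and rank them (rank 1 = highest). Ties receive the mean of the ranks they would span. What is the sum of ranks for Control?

22

Sorted (descending): 9.2, 8, 8, 8, 7.5, 6.6, 6.6, 5.9, 5.4, 4.2
The 3 values of 8 occupy positions 2–4 → average rank 3.
The 2 values of 6.6 occupy positions 6–7 → average rank (6+7)/2 = 6.5.
Control values → pooled ranks: 4.2→10, 5.9→8, 9.2→1, 8→3
Rank sum = 10 + 8 + 1 + 3 = 22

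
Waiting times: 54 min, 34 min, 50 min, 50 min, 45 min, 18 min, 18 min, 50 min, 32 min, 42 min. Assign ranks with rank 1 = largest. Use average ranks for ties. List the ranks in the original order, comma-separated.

1, 7, 3, 3, 5, 9.5, 9.5, 3, 8, 6

Sorted (descending): 54, 50, 50, 50, 45, 42, 34, 32, 18, 18
The 3 values of 50 occupy positions 2–4 → average rank 3.
The 2 values of 18 occupy positions 9–10 → average rank (9+10)/2 = 9.5.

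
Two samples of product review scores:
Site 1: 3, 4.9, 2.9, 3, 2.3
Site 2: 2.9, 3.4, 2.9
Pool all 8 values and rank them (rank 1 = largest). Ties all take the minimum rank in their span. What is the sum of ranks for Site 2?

Sorted (descending): 4.9, 3.4, 3, 3, 2.9, 2.9, 2.9, 2.3
The 2 values of 3 occupy positions 3–4 → each gets rank 3.
The 3 values of 2.9 occupy positions 5–7 → each gets rank 5.
Site 2 values → pooled ranks: 2.9→5, 3.4→2, 2.9→5
Rank sum = 5 + 2 + 5 = 12

12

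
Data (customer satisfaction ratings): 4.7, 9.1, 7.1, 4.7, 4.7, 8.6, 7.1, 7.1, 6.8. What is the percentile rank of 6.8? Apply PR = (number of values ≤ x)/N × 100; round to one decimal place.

N = 9.
Strictly below 6.8: 3. Equal to 6.8: 1.
PR = 4/9 × 100 = 44.4

44.4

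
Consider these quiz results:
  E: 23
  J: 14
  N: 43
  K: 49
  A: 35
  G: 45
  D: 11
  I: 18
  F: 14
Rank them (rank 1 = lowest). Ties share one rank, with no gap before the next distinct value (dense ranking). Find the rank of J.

2

Sorted (ascending): 11, 14, 14, 18, 23, 35, 43, 45, 49
The 2 values of 14 share dense rank 2.
Remaining distinct values take the next consecutive integers.
J has value 14 → rank 2.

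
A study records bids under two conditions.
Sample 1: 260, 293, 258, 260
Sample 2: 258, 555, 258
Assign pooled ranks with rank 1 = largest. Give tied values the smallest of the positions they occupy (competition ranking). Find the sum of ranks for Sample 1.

13

Sorted (descending): 555, 293, 260, 260, 258, 258, 258
The 2 values of 260 occupy positions 3–4 → each gets rank 3.
The 3 values of 258 occupy positions 5–7 → each gets rank 5.
Sample 1 values → pooled ranks: 260→3, 293→2, 258→5, 260→3
Rank sum = 3 + 2 + 5 + 3 = 13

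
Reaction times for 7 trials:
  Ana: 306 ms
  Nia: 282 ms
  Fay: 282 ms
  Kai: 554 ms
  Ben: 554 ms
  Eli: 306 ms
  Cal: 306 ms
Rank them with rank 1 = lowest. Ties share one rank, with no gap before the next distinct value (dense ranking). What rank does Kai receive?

Sorted (ascending): 282, 282, 306, 306, 306, 554, 554
The 2 values of 282 share dense rank 1.
The 3 values of 306 share dense rank 2.
The 2 values of 554 share dense rank 3.
Kai has value 554 ms → rank 3.

3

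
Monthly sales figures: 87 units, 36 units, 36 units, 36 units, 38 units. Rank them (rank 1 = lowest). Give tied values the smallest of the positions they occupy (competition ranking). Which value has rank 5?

87

Sorted (ascending): 36, 36, 36, 38, 87
The 3 values of 36 occupy positions 1–3 → each gets rank 1.
Rank 5 → value 87.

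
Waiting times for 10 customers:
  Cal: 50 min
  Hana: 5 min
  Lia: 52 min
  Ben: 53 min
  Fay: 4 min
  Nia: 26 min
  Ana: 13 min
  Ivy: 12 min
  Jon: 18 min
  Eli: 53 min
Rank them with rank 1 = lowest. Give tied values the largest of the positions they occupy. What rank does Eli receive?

Sorted (ascending): 4, 5, 12, 13, 18, 26, 50, 52, 53, 53
The 2 values of 53 occupy positions 9–10 → each gets rank 10.
Eli has value 53 min → rank 10.

10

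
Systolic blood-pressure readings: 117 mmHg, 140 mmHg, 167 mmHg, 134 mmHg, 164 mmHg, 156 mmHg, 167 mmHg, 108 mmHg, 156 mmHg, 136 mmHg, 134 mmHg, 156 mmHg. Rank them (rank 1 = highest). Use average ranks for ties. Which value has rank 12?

108

Sorted (descending): 167, 167, 164, 156, 156, 156, 140, 136, 134, 134, 117, 108
The 2 values of 167 occupy positions 1–2 → average rank (1+2)/2 = 1.5.
The 3 values of 156 occupy positions 4–6 → average rank 5.
The 2 values of 134 occupy positions 9–10 → average rank (9+10)/2 = 9.5.
Rank 12 → value 108.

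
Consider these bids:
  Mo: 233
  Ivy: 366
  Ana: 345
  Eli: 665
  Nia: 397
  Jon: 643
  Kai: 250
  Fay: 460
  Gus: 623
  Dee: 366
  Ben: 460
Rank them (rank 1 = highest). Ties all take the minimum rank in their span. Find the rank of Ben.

4

Sorted (descending): 665, 643, 623, 460, 460, 397, 366, 366, 345, 250, 233
The 2 values of 460 occupy positions 4–5 → each gets rank 4.
The 2 values of 366 occupy positions 7–8 → each gets rank 7.
Ben has value 460 → rank 4.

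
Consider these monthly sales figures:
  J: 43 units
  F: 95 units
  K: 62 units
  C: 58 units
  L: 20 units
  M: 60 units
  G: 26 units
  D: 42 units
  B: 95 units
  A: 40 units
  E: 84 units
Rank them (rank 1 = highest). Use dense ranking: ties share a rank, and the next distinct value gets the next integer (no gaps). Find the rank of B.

Sorted (descending): 95, 95, 84, 62, 60, 58, 43, 42, 40, 26, 20
The 2 values of 95 share dense rank 1.
Remaining distinct values take the next consecutive integers.
B has value 95 units → rank 1.

1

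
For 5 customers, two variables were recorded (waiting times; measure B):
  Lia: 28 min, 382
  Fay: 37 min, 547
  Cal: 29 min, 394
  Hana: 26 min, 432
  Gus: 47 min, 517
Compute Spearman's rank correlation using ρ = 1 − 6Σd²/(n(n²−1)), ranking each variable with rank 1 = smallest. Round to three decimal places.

0.600

Ranks of variable 1: 2, 4, 3, 1, 5
Ranks of variable 2: 1, 5, 2, 3, 4
d = r₁ − r₂: 1, -1, 1, -2, 1
d²: 1, 1, 1, 4, 1; Σd² = 8
ρ = 1 − 6·8/(5·24) = 1 − 48/120 = 0.600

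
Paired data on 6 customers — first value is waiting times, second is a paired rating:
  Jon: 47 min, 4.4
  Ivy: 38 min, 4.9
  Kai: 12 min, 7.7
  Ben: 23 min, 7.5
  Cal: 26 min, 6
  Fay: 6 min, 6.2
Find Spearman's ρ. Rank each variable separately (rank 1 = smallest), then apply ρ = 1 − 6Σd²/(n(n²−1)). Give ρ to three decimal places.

Ranks of variable 1: 6, 5, 2, 3, 4, 1
Ranks of variable 2: 1, 2, 6, 5, 3, 4
d = r₁ − r₂: 5, 3, -4, -2, 1, -3
d²: 25, 9, 16, 4, 1, 9; Σd² = 64
ρ = 1 − 6·64/(6·35) = 1 − 384/210 = -0.829

-0.829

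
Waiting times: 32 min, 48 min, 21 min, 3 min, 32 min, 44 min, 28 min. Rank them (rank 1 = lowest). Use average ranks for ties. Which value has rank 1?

3

Sorted (ascending): 3, 21, 28, 32, 32, 44, 48
The 2 values of 32 occupy positions 4–5 → average rank (4+5)/2 = 4.5.
Rank 1 → value 3.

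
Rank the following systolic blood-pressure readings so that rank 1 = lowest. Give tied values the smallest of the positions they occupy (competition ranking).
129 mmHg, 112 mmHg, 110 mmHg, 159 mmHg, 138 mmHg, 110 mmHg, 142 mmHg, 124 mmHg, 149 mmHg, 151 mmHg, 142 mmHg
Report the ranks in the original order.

5, 3, 1, 11, 6, 1, 7, 4, 9, 10, 7

Sorted (ascending): 110, 110, 112, 124, 129, 138, 142, 142, 149, 151, 159
The 2 values of 110 occupy positions 1–2 → each gets rank 1.
The 2 values of 142 occupy positions 7–8 → each gets rank 7.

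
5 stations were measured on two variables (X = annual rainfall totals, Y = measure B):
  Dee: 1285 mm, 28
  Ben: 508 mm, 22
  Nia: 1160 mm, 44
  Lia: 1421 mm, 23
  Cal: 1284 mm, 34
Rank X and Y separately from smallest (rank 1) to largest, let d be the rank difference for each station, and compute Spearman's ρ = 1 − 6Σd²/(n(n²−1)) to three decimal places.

Ranks of variable 1: 4, 1, 2, 5, 3
Ranks of variable 2: 3, 1, 5, 2, 4
d = r₁ − r₂: 1, 0, -3, 3, -1
d²: 1, 0, 9, 9, 1; Σd² = 20
ρ = 1 − 6·20/(5·24) = 1 − 120/120 = 0.000

0.000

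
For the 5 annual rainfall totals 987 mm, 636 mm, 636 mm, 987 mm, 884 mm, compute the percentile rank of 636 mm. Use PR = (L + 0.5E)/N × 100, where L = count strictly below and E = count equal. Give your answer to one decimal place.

20.0

N = 5.
Strictly below 636: 0. Equal to 636: 2.
PR = (0 + 0.5·2)/5 × 100 = 20.0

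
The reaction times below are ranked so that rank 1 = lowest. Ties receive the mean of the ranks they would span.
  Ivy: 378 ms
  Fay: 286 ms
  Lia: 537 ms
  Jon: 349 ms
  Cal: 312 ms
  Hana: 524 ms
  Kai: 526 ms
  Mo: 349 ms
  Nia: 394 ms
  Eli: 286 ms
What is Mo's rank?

Sorted (ascending): 286, 286, 312, 349, 349, 378, 394, 524, 526, 537
The 2 values of 286 occupy positions 1–2 → average rank (1+2)/2 = 1.5.
The 2 values of 349 occupy positions 4–5 → average rank (4+5)/2 = 4.5.
Mo has value 349 ms → rank 4.5.

4.5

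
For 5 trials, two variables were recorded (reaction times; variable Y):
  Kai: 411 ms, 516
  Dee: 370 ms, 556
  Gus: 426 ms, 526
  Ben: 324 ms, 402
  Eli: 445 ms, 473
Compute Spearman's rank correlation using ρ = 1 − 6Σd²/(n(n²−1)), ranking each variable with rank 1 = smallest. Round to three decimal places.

Ranks of variable 1: 3, 2, 4, 1, 5
Ranks of variable 2: 3, 5, 4, 1, 2
d = r₁ − r₂: 0, -3, 0, 0, 3
d²: 0, 9, 0, 0, 9; Σd² = 18
ρ = 1 − 6·18/(5·24) = 1 − 108/120 = 0.100

0.100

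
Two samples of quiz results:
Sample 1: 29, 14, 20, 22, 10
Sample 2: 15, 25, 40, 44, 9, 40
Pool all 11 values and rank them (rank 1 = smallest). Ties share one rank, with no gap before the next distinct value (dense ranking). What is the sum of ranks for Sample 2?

Sorted (ascending): 9, 10, 14, 15, 20, 22, 25, 29, 40, 40, 44
The 2 values of 40 share dense rank 9.
Remaining distinct values take the next consecutive integers.
Sample 2 values → pooled ranks: 15→4, 25→7, 40→9, 44→10, 9→1, 40→9
Rank sum = 4 + 7 + 9 + 10 + 1 + 9 = 40

40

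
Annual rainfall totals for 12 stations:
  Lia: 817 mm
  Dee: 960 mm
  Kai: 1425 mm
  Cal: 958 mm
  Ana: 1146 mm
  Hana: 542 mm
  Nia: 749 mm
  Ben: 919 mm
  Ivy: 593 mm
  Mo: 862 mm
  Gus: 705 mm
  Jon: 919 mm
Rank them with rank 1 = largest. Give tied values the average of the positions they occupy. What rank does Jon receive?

5.5

Sorted (descending): 1425, 1146, 960, 958, 919, 919, 862, 817, 749, 705, 593, 542
The 2 values of 919 occupy positions 5–6 → average rank (5+6)/2 = 5.5.
Jon has value 919 mm → rank 5.5.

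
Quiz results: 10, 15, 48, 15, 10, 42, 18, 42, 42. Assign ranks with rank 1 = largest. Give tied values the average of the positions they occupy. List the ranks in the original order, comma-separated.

Sorted (descending): 48, 42, 42, 42, 18, 15, 15, 10, 10
The 3 values of 42 occupy positions 2–4 → average rank 3.
The 2 values of 15 occupy positions 6–7 → average rank (6+7)/2 = 6.5.
The 2 values of 10 occupy positions 8–9 → average rank (8+9)/2 = 8.5.

8.5, 6.5, 1, 6.5, 8.5, 3, 5, 3, 3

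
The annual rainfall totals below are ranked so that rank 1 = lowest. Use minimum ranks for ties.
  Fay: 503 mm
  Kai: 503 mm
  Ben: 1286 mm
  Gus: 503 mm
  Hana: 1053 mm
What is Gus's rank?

Sorted (ascending): 503, 503, 503, 1053, 1286
The 3 values of 503 occupy positions 1–3 → each gets rank 1.
Gus has value 503 mm → rank 1.

1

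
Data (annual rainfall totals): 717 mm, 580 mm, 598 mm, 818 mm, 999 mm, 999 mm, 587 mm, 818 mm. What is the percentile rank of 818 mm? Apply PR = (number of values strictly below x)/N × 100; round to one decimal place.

50.0

N = 8.
Strictly below 818: 4. Equal to 818: 2.
PR = 4/8 × 100 = 50.0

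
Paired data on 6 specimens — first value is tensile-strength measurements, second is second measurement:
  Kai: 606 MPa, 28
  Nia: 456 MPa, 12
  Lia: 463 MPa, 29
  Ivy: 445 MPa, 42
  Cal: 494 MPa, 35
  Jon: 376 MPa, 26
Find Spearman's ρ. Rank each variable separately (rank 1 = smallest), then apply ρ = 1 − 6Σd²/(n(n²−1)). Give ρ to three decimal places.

Ranks of variable 1: 6, 3, 4, 2, 5, 1
Ranks of variable 2: 3, 1, 4, 6, 5, 2
d = r₁ − r₂: 3, 2, 0, -4, 0, -1
d²: 9, 4, 0, 16, 0, 1; Σd² = 30
ρ = 1 − 6·30/(6·35) = 1 − 180/210 = 0.143

0.143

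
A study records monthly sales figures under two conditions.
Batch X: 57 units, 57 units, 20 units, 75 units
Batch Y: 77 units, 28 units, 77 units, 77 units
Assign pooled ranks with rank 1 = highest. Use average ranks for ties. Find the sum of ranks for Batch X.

23

Sorted (descending): 77, 77, 77, 75, 57, 57, 28, 20
The 3 values of 77 occupy positions 1–3 → average rank 2.
The 2 values of 57 occupy positions 5–6 → average rank (5+6)/2 = 5.5.
Batch X values → pooled ranks: 57→5.5, 57→5.5, 20→8, 75→4
Rank sum = 5.5 + 5.5 + 8 + 4 = 23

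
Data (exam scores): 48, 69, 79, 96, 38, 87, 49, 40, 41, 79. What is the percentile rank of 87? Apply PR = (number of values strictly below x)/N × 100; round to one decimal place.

80.0

N = 10.
Strictly below 87: 8. Equal to 87: 1.
PR = 8/10 × 100 = 80.0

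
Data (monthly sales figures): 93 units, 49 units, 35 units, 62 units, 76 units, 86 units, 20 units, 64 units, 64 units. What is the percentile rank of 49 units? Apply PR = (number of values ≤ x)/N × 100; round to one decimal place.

N = 9.
Strictly below 49: 2. Equal to 49: 1.
PR = 3/9 × 100 = 33.3

33.3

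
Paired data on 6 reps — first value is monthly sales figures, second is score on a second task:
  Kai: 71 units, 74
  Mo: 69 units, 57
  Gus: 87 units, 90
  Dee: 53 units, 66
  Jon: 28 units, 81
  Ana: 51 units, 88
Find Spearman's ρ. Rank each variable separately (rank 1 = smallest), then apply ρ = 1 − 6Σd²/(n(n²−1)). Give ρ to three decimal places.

0.086

Ranks of variable 1: 5, 4, 6, 3, 1, 2
Ranks of variable 2: 3, 1, 6, 2, 4, 5
d = r₁ − r₂: 2, 3, 0, 1, -3, -3
d²: 4, 9, 0, 1, 9, 9; Σd² = 32
ρ = 1 − 6·32/(6·35) = 1 − 192/210 = 0.086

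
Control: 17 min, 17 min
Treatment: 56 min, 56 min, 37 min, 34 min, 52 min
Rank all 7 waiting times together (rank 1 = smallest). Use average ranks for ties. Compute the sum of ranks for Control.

Sorted (ascending): 17, 17, 34, 37, 52, 56, 56
The 2 values of 17 occupy positions 1–2 → average rank (1+2)/2 = 1.5.
The 2 values of 56 occupy positions 6–7 → average rank (6+7)/2 = 6.5.
Control values → pooled ranks: 17→1.5, 17→1.5
Rank sum = 1.5 + 1.5 = 3

3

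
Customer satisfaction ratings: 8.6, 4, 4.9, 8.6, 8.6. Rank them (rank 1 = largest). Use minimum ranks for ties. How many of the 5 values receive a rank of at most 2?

Sorted (descending): 8.6, 8.6, 8.6, 4.9, 4
The 3 values of 8.6 occupy positions 1–3 → each gets rank 1.
Ranks ≤ 2: {1, 1, 1} → 3 values.

3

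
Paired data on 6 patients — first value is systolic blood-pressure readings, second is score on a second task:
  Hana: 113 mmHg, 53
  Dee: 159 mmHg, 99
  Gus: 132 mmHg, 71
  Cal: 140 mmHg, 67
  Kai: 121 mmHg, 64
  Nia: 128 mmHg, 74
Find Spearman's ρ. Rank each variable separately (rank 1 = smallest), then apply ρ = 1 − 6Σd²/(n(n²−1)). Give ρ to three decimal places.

0.771

Ranks of variable 1: 1, 6, 4, 5, 2, 3
Ranks of variable 2: 1, 6, 4, 3, 2, 5
d = r₁ − r₂: 0, 0, 0, 2, 0, -2
d²: 0, 0, 0, 4, 0, 4; Σd² = 8
ρ = 1 − 6·8/(6·35) = 1 − 48/210 = 0.771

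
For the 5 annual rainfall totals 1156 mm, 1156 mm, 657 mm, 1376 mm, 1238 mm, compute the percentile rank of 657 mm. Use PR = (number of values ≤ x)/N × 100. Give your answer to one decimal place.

N = 5.
Strictly below 657: 0. Equal to 657: 1.
PR = 1/5 × 100 = 20.0

20.0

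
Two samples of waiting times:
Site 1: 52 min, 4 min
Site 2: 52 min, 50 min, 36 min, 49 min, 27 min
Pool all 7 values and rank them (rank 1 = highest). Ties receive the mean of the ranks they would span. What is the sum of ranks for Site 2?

Sorted (descending): 52, 52, 50, 49, 36, 27, 4
The 2 values of 52 occupy positions 1–2 → average rank (1+2)/2 = 1.5.
Site 2 values → pooled ranks: 52→1.5, 50→3, 36→5, 49→4, 27→6
Rank sum = 1.5 + 3 + 5 + 4 + 6 = 19.5

19.5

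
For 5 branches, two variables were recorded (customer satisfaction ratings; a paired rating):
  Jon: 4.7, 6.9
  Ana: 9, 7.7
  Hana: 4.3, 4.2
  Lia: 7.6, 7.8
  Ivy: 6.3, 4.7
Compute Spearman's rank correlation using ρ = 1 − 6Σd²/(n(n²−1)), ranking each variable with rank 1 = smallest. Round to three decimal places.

Ranks of variable 1: 2, 5, 1, 4, 3
Ranks of variable 2: 3, 4, 1, 5, 2
d = r₁ − r₂: -1, 1, 0, -1, 1
d²: 1, 1, 0, 1, 1; Σd² = 4
ρ = 1 − 6·4/(5·24) = 1 − 24/120 = 0.800

0.800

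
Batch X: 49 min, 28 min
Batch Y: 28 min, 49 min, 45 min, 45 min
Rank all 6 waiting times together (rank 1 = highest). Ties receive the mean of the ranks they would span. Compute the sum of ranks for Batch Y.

14

Sorted (descending): 49, 49, 45, 45, 28, 28
The 2 values of 49 occupy positions 1–2 → average rank (1+2)/2 = 1.5.
The 2 values of 45 occupy positions 3–4 → average rank (3+4)/2 = 3.5.
The 2 values of 28 occupy positions 5–6 → average rank (5+6)/2 = 5.5.
Batch Y values → pooled ranks: 28→5.5, 49→1.5, 45→3.5, 45→3.5
Rank sum = 5.5 + 1.5 + 3.5 + 3.5 = 14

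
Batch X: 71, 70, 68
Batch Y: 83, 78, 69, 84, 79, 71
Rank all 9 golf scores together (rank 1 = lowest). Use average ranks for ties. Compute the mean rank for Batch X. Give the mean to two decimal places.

Sorted (ascending): 68, 69, 70, 71, 71, 78, 79, 83, 84
The 2 values of 71 occupy positions 4–5 → average rank (4+5)/2 = 4.5.
Batch X values → pooled ranks: 71→4.5, 70→3, 68→1
Mean rank = (4.5 + 3 + 1) / 3 = 2.83

2.83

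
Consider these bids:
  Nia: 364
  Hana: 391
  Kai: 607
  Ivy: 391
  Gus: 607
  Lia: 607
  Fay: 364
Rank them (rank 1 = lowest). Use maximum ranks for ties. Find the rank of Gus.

7

Sorted (ascending): 364, 364, 391, 391, 607, 607, 607
The 2 values of 364 occupy positions 1–2 → each gets rank 2.
The 2 values of 391 occupy positions 3–4 → each gets rank 4.
The 3 values of 607 occupy positions 5–7 → each gets rank 7.
Gus has value 607 → rank 7.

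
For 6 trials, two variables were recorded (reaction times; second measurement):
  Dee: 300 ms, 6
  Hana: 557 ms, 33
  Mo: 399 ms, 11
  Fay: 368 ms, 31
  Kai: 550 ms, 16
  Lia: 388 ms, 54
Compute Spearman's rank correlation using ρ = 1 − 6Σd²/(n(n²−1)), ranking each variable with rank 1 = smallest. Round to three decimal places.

0.371

Ranks of variable 1: 1, 6, 4, 2, 5, 3
Ranks of variable 2: 1, 5, 2, 4, 3, 6
d = r₁ − r₂: 0, 1, 2, -2, 2, -3
d²: 0, 1, 4, 4, 4, 9; Σd² = 22
ρ = 1 − 6·22/(6·35) = 1 − 132/210 = 0.371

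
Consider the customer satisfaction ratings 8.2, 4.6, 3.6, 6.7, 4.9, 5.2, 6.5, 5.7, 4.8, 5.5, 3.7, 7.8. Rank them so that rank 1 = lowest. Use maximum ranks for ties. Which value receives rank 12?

Sorted (ascending): 3.6, 3.7, 4.6, 4.8, 4.9, 5.2, 5.5, 5.7, 6.5, 6.7, 7.8, 8.2
No ties — each value takes its position as its rank.
Rank 12 → value 8.2.

8.2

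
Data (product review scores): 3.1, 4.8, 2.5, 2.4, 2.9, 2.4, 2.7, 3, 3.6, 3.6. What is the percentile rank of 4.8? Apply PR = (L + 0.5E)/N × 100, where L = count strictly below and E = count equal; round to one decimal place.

N = 10.
Strictly below 4.8: 9. Equal to 4.8: 1.
PR = (9 + 0.5·1)/10 × 100 = 95.0

95.0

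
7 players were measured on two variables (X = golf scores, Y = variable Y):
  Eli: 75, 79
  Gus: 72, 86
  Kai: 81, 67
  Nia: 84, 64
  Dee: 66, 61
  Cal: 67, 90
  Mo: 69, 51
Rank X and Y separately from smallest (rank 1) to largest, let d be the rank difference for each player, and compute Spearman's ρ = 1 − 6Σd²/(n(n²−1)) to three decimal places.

Ranks of variable 1: 5, 4, 6, 7, 1, 2, 3
Ranks of variable 2: 5, 6, 4, 3, 2, 7, 1
d = r₁ − r₂: 0, -2, 2, 4, -1, -5, 2
d²: 0, 4, 4, 16, 1, 25, 4; Σd² = 54
ρ = 1 − 6·54/(7·48) = 1 − 324/336 = 0.036

0.036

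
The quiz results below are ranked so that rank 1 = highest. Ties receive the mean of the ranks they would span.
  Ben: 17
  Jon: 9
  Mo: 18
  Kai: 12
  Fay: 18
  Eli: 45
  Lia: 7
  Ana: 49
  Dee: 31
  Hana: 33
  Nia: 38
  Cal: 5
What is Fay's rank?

6.5

Sorted (descending): 49, 45, 38, 33, 31, 18, 18, 17, 12, 9, 7, 5
The 2 values of 18 occupy positions 6–7 → average rank (6+7)/2 = 6.5.
Fay has value 18 → rank 6.5.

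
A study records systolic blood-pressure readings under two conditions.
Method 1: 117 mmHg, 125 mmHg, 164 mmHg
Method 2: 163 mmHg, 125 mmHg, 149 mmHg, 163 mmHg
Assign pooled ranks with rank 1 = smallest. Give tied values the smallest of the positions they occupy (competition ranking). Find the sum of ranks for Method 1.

10

Sorted (ascending): 117, 125, 125, 149, 163, 163, 164
The 2 values of 125 occupy positions 2–3 → each gets rank 2.
The 2 values of 163 occupy positions 5–6 → each gets rank 5.
Method 1 values → pooled ranks: 117→1, 125→2, 164→7
Rank sum = 1 + 2 + 7 = 10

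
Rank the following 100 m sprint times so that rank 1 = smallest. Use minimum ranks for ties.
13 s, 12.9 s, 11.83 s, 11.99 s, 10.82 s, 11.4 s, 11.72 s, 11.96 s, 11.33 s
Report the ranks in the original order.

Sorted (ascending): 10.82, 11.33, 11.4, 11.72, 11.83, 11.96, 11.99, 12.9, 13
No ties — each value takes its position as its rank.

9, 8, 5, 7, 1, 3, 4, 6, 2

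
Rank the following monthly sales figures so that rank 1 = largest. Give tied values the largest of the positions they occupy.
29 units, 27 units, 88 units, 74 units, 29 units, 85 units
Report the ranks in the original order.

5, 6, 1, 3, 5, 2

Sorted (descending): 88, 85, 74, 29, 29, 27
The 2 values of 29 occupy positions 4–5 → each gets rank 5.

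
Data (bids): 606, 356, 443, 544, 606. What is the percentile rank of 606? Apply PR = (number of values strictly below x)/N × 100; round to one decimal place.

N = 5.
Strictly below 606: 3. Equal to 606: 2.
PR = 3/5 × 100 = 60.0

60.0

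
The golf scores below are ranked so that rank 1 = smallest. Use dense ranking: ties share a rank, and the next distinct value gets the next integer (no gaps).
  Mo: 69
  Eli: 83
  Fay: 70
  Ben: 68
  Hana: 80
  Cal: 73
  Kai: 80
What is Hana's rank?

Sorted (ascending): 68, 69, 70, 73, 80, 80, 83
The 2 values of 80 share dense rank 5.
Remaining distinct values take the next consecutive integers.
Hana has value 80 → rank 5.

5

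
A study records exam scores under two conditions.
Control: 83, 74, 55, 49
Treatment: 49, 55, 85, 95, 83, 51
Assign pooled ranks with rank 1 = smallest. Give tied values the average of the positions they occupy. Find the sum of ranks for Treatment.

Sorted (ascending): 49, 49, 51, 55, 55, 74, 83, 83, 85, 95
The 2 values of 49 occupy positions 1–2 → average rank (1+2)/2 = 1.5.
The 2 values of 55 occupy positions 4–5 → average rank (4+5)/2 = 4.5.
The 2 values of 83 occupy positions 7–8 → average rank (7+8)/2 = 7.5.
Treatment values → pooled ranks: 49→1.5, 55→4.5, 85→9, 95→10, 83→7.5, 51→3
Rank sum = 1.5 + 4.5 + 9 + 10 + 7.5 + 3 = 35.5

35.5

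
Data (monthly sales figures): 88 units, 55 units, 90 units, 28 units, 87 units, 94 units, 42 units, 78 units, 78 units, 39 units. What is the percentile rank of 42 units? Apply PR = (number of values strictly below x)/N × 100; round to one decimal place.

N = 10.
Strictly below 42: 2. Equal to 42: 1.
PR = 2/10 × 100 = 20.0

20.0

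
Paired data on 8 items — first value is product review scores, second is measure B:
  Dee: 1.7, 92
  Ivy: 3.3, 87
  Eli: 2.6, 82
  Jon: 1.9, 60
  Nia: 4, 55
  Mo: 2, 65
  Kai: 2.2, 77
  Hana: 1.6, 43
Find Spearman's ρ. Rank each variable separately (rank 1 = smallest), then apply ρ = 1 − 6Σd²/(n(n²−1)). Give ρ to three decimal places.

Ranks of variable 1: 2, 7, 6, 3, 8, 4, 5, 1
Ranks of variable 2: 8, 7, 6, 3, 2, 4, 5, 1
d = r₁ − r₂: -6, 0, 0, 0, 6, 0, 0, 0
d²: 36, 0, 0, 0, 36, 0, 0, 0; Σd² = 72
ρ = 1 − 6·72/(8·63) = 1 − 432/504 = 0.143

0.143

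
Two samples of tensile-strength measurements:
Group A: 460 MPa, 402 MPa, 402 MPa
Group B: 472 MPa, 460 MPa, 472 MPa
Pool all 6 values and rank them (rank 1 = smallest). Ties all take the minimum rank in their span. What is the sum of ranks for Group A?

5

Sorted (ascending): 402, 402, 460, 460, 472, 472
The 2 values of 402 occupy positions 1–2 → each gets rank 1.
The 2 values of 460 occupy positions 3–4 → each gets rank 3.
The 2 values of 472 occupy positions 5–6 → each gets rank 5.
Group A values → pooled ranks: 460→3, 402→1, 402→1
Rank sum = 3 + 1 + 1 = 5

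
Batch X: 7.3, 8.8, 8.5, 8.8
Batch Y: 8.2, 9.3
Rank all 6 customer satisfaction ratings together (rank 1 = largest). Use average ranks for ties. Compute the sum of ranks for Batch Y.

Sorted (descending): 9.3, 8.8, 8.8, 8.5, 8.2, 7.3
The 2 values of 8.8 occupy positions 2–3 → average rank (2+3)/2 = 2.5.
Batch Y values → pooled ranks: 8.2→5, 9.3→1
Rank sum = 5 + 1 = 6

6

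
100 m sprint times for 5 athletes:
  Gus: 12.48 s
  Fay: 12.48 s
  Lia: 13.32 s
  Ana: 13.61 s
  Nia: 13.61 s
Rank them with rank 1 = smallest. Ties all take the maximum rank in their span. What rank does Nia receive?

Sorted (ascending): 12.48, 12.48, 13.32, 13.61, 13.61
The 2 values of 12.48 occupy positions 1–2 → each gets rank 2.
The 2 values of 13.61 occupy positions 4–5 → each gets rank 5.
Nia has value 13.61 s → rank 5.

5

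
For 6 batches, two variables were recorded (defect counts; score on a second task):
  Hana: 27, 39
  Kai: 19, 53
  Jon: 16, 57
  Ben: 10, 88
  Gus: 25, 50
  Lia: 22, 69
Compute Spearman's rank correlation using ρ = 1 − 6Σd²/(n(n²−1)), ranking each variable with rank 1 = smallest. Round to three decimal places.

-0.829

Ranks of variable 1: 6, 3, 2, 1, 5, 4
Ranks of variable 2: 1, 3, 4, 6, 2, 5
d = r₁ − r₂: 5, 0, -2, -5, 3, -1
d²: 25, 0, 4, 25, 9, 1; Σd² = 64
ρ = 1 − 6·64/(6·35) = 1 − 384/210 = -0.829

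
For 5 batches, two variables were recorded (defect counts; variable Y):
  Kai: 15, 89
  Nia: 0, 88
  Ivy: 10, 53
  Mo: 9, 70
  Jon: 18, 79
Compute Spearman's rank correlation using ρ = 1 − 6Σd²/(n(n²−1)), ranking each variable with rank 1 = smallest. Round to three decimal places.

0.100

Ranks of variable 1: 4, 1, 3, 2, 5
Ranks of variable 2: 5, 4, 1, 2, 3
d = r₁ − r₂: -1, -3, 2, 0, 2
d²: 1, 9, 4, 0, 4; Σd² = 18
ρ = 1 − 6·18/(5·24) = 1 − 108/120 = 0.100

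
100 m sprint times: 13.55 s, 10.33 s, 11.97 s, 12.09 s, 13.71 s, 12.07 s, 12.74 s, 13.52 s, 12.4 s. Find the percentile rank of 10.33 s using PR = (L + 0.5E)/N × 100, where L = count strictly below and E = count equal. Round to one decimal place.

N = 9.
Strictly below 10.33: 0. Equal to 10.33: 1.
PR = (0 + 0.5·1)/9 × 100 = 5.6

5.6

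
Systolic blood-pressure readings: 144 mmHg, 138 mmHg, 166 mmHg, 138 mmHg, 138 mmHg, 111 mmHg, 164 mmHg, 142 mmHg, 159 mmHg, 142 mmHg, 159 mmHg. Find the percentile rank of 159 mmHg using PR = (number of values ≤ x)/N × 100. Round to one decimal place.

N = 11.
Strictly below 159: 7. Equal to 159: 2.
PR = 9/11 × 100 = 81.8

81.8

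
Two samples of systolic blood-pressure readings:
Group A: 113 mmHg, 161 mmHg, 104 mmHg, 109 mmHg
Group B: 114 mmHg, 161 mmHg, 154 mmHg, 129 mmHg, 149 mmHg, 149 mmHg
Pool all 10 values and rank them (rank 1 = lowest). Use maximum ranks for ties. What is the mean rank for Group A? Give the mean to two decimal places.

Sorted (ascending): 104, 109, 113, 114, 129, 149, 149, 154, 161, 161
The 2 values of 149 occupy positions 6–7 → each gets rank 7.
The 2 values of 161 occupy positions 9–10 → each gets rank 10.
Group A values → pooled ranks: 113→3, 161→10, 104→1, 109→2
Mean rank = (3 + 10 + 1 + 2) / 4 = 4.00

4.00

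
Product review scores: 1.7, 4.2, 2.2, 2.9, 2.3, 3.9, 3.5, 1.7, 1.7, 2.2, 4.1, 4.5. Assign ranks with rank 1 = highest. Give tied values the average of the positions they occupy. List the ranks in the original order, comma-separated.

11, 2, 8.5, 6, 7, 4, 5, 11, 11, 8.5, 3, 1

Sorted (descending): 4.5, 4.2, 4.1, 3.9, 3.5, 2.9, 2.3, 2.2, 2.2, 1.7, 1.7, 1.7
The 2 values of 2.2 occupy positions 8–9 → average rank (8+9)/2 = 8.5.
The 3 values of 1.7 occupy positions 10–12 → average rank 11.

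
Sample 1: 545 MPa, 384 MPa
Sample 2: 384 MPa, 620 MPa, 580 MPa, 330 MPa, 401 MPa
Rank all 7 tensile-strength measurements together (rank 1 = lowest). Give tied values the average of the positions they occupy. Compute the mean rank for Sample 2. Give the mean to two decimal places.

Sorted (ascending): 330, 384, 384, 401, 545, 580, 620
The 2 values of 384 occupy positions 2–3 → average rank (2+3)/2 = 2.5.
Sample 2 values → pooled ranks: 384→2.5, 620→7, 580→6, 330→1, 401→4
Mean rank = (2.5 + 7 + 6 + 1 + 4) / 5 = 4.10

4.10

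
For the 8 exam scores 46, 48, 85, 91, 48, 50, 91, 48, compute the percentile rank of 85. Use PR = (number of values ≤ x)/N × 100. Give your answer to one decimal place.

N = 8.
Strictly below 85: 5. Equal to 85: 1.
PR = 6/8 × 100 = 75.0

75.0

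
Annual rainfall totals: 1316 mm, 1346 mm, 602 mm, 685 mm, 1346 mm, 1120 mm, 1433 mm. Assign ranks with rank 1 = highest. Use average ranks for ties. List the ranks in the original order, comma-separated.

4, 2.5, 7, 6, 2.5, 5, 1

Sorted (descending): 1433, 1346, 1346, 1316, 1120, 685, 602
The 2 values of 1346 occupy positions 2–3 → average rank (2+3)/2 = 2.5.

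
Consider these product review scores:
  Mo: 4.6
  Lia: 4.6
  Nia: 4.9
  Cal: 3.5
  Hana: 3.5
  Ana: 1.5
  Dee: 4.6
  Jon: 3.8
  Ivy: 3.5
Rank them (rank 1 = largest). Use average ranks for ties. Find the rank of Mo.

3

Sorted (descending): 4.9, 4.6, 4.6, 4.6, 3.8, 3.5, 3.5, 3.5, 1.5
The 3 values of 4.6 occupy positions 2–4 → average rank 3.
The 3 values of 3.5 occupy positions 6–8 → average rank 7.
Mo has value 4.6 → rank 3.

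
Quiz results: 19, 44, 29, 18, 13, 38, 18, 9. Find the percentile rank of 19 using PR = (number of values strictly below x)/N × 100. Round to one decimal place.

N = 8.
Strictly below 19: 4. Equal to 19: 1.
PR = 4/8 × 100 = 50.0

50.0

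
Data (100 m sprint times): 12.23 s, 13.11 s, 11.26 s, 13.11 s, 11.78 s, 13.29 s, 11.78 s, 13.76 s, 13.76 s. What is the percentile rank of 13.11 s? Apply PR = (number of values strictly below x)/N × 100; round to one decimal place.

44.4

N = 9.
Strictly below 13.11: 4. Equal to 13.11: 2.
PR = 4/9 × 100 = 44.4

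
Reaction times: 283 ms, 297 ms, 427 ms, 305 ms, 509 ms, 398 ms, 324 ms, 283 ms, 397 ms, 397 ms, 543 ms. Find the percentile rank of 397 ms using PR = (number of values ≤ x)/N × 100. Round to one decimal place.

63.6

N = 11.
Strictly below 397: 5. Equal to 397: 2.
PR = 7/11 × 100 = 63.6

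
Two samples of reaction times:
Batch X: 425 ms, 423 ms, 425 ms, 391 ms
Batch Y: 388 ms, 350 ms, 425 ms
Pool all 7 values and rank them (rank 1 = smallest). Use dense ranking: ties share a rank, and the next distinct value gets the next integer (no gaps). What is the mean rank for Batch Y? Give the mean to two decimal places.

Sorted (ascending): 350, 388, 391, 423, 425, 425, 425
The 3 values of 425 share dense rank 5.
Remaining distinct values take the next consecutive integers.
Batch Y values → pooled ranks: 388→2, 350→1, 425→5
Mean rank = (2 + 1 + 5) / 3 = 2.67

2.67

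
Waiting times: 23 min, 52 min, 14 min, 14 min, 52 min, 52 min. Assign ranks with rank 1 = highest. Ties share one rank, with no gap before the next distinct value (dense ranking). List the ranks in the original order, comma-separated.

Sorted (descending): 52, 52, 52, 23, 14, 14
The 3 values of 52 share dense rank 1.
The 2 values of 14 share dense rank 3.
Remaining distinct values take the next consecutive integers.

2, 1, 3, 3, 1, 1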